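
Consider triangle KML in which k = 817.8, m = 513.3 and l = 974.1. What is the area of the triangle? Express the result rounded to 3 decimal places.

209847.353

Semiperimeter s = (817.8 + 513.3 + 974.1)/2 = 1152.6.
Heron's formula: area = √(1152.6·334.8·639.3·178.5) ≈ 2.0985e+05.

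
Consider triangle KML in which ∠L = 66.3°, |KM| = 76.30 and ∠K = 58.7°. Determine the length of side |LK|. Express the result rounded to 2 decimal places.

68.26

The third angle is ∠M = 180° − ∠L − ∠K = 55.00°.
Law of sines: |LK| = |KM|·sin M/sin L ≈ 68.258.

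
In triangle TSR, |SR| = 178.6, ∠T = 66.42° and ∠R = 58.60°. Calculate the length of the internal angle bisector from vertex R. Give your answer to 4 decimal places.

The third angle is ∠S = 180° − ∠R − ∠T = 54.98°.
Law of sines: |RT| = |SR|·sin S/sin T ≈ 159.59.
Law of sines: |TS| = |SR|·sin R/sin T ≈ 166.33.
The bisector from R has length 2·|SR|·|RT|·cos(∠R/2)/(|SR|+|RT|) ≈ 147.

t_R ≈ 146.9967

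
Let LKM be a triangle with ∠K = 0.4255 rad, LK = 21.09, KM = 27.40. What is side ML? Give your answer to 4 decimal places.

By the law of cosines, ML² = LK² + KM² − 2·LK·KM·cos K = 142.87, so ML ≈ 11.953.

11.9528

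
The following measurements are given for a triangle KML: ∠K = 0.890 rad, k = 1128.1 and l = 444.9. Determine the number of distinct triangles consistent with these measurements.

1

l·sin K = 444.9·sin(0.890 rad) ≈ 345.7.
Since k ≥ l, exactly one triangle exists.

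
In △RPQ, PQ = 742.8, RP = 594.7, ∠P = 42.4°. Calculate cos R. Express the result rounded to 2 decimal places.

cos R ≈ 0.09

By the law of cosines, QR² = RP² + PQ² − 2·RP·PQ·cos P = 2.53e+05, so QR ≈ 503.
Law of cosines again: cos R = (QR² + RP² − PQ²)/(2·QR·RP) ≈ 0.09180, so ∠R ≈ 84.73°.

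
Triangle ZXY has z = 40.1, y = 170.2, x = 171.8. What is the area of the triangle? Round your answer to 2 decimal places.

area ≈ 3402.19

Semiperimeter s = (40.1 + 171.8 + 170.2)/2 = 191.05.
Heron's formula: area = √(191.05·150.95·19.25·20.85) ≈ 3402.2.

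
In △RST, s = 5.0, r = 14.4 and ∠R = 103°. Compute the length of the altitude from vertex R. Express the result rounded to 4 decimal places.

4.2040

Law of sines: sin S = s·sin R/r ≈ 0.33832.
Since r ≥ s, only the acute value applies: ∠S ≈ 19.77°.
Then ∠T = 180° − ∠R − ∠S ≈ 57.23°.
Law of sines gives t = r·sin T/sin R ≈ 12.426.
Area = ½·r·s·sin T ≈ 30.269.
The altitude from R has length 2·area/r ≈ 4.204.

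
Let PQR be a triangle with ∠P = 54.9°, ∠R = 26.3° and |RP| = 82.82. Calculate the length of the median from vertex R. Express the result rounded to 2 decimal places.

The third angle is ∠Q = 180° − ∠R − ∠P = 98.80°.
Law of sines: |QR| = |RP|·sin P/sin Q ≈ 68.566.
Law of sines: |PQ| = |RP|·sin R/sin Q ≈ 37.132.
Median from R: ½√(2·|QR|² + 2·|RP|² − |PQ|²) ≈ 73.726.

m_R ≈ 73.73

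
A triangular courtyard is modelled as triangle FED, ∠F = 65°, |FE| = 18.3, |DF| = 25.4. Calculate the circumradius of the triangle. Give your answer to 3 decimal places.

By the law of cosines, |ED|² = |DF|² + |FE|² − 2·|DF|·|FE|·cos F = 587.17, so |ED| ≈ 24.232.
Area = ½·|DF|·|FE|·sin F ≈ 210.63.
Circumradius = |ED|/(2 sin F) ≈ 13.368.

13.368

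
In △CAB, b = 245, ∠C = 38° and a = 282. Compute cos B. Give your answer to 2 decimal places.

cos B ≈ 0.51

By the law of cosines, c² = a² + b² − 2·a·b·cos C = 30662, so c ≈ 175.1.
Law of cosines again: cos B = (c² + a² − b²)/(2·c·a) ≈ 0.50791, so ∠B ≈ 59.48°.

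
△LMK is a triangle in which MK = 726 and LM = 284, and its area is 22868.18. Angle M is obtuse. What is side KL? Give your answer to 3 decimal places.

1004.901

From area = ½·LM·MK·sin M, we get sin M = 2·area/(LM·MK) ≈ 0.22182.
Taking the obtuse solution, ∠M ≈ 167.18°.
Law of cosines then gives KL ≈ 1004.9.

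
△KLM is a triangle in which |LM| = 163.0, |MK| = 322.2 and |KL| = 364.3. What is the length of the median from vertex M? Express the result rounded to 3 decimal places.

m_M ≈ 178.920

Median from M: ½√(2·|LM|² + 2·|MK|² − |KL|²) ≈ 178.92.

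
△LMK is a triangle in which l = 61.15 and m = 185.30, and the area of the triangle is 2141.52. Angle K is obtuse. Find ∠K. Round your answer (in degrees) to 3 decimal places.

From area = ½·l·m·sin K, we get sin K = 2·area/(l·m) ≈ 0.37799.
Taking the obtuse solution, ∠K ≈ 157.79°.

157.791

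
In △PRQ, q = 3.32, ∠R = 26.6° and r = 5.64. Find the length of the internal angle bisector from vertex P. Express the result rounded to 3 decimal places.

t_P ≈ 1.494

Law of sines: sin Q = q·sin R/r ≈ 0.26357.
Since r ≥ q, only the acute value applies: ∠Q ≈ 15.28°.
Then ∠P = 180° − ∠R − ∠Q ≈ 138.12°.
Law of sines gives p = r·sin P/sin R ≈ 8.4092.
The bisector from P has length 2·r·q·cos(∠P/2)/(r+q) ≈ 1.4938.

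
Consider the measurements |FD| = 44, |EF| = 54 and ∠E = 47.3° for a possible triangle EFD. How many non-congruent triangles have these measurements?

2

|EF|·sin E = 54·sin(47.3°) ≈ 39.69.
Since |EF| sin E < |FD| < |EF| (39.69 < 44 < 54), two triangles exist.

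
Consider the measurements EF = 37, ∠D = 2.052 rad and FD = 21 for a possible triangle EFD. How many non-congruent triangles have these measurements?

1

FD·sin D = 21·sin(2.052 rad) ≈ 18.62.
Since ∠D is not acute, a triangle exists only if EF > FD; here EF > FD, so there is exactly one triangle.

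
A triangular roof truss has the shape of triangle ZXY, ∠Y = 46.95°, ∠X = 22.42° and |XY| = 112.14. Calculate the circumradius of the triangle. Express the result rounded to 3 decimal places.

R ≈ 59.912

The third angle is ∠Z = 180° − ∠X − ∠Y = 110.63°.
Law of sines: |YZ| = |XY|·sin X/sin Z ≈ 45.7.
Law of sines: |ZX| = |XY|·sin Y/sin Z ≈ 87.562.
Circumradius = |XY|/(2 sin Z) ≈ 59.912.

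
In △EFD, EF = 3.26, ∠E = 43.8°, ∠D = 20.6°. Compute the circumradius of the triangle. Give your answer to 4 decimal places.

The third angle is ∠F = 180° − ∠D − ∠E = 115.60°.
Law of sines: FD = EF·sin E/sin D ≈ 6.4131.
Law of sines: DE = EF·sin F/sin D ≈ 8.356.
Circumradius = EF/(2 sin D) ≈ 4.6328.

4.6328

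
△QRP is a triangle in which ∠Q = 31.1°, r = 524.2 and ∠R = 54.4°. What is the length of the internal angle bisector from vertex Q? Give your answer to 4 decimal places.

The third angle is ∠P = 180° − ∠Q − ∠R = 94.50°.
Law of sines: q = r·sin Q/sin R ≈ 333.01.
Law of sines: p = r·sin P/sin R ≈ 642.71.
The bisector from Q has length 2·r·p·cos(∠Q/2)/(r+p) ≈ 556.3.

t_Q ≈ 556.2993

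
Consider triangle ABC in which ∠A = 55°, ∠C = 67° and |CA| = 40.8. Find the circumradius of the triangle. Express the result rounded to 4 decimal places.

R ≈ 24.0552

The third angle is ∠B = 180° − ∠C − ∠A = 58.00°.
Law of sines: |BC| = |CA|·sin A/sin B ≈ 39.41.
Law of sines: |AB| = |CA|·sin C/sin B ≈ 44.286.
Circumradius = |CA|/(2 sin B) ≈ 24.055.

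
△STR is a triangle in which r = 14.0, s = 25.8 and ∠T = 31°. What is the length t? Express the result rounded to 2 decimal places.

By the law of cosines, t² = r² + s² − 2·r·s·cos T = 242.42, so t ≈ 15.57.

15.57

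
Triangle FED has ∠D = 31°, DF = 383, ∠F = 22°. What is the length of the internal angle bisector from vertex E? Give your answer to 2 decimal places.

t_E ≈ 92.81

The third angle is ∠E = 180° − ∠D − ∠F = 127.00°.
Law of sines: ED = DF·sin F/sin E ≈ 179.65.
Law of sines: FE = DF·sin D/sin E ≈ 247.
The bisector from E has length 2·FE·ED·cos(∠E/2)/(FE+ED) ≈ 92.812.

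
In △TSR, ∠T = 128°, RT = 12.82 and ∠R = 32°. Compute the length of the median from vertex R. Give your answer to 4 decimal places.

The third angle is ∠S = 180° − ∠R − ∠T = 20.00°.
Law of sines: SR = RT·sin T/sin S ≈ 29.537.
Law of sines: TS = RT·sin R/sin S ≈ 19.863.
Median from R: ½√(2·SR² + 2·RT² − TS²) ≈ 20.488.

m_R ≈ 20.4881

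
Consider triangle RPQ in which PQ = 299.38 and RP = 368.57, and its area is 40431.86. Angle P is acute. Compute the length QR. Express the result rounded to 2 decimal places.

274.44

From area = ½·RP·PQ·sin P, we get sin P = 2·area/(RP·PQ) ≈ 0.73284.
Taking the acute solution, ∠P ≈ 47.13°.
Law of cosines then gives QR ≈ 274.44.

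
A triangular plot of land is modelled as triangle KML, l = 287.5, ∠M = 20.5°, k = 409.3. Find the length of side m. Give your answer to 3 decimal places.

172.451

By the law of cosines, m² = l² + k² − 2·l·k·cos M = 29739, so m ≈ 172.45.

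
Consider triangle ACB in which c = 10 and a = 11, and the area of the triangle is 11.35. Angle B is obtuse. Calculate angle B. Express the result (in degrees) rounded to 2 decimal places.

From area = ½·a·c·sin B, we get sin B = 2·area/(a·c) ≈ 0.20636.
Taking the obtuse solution, ∠B ≈ 168.09°.

168.09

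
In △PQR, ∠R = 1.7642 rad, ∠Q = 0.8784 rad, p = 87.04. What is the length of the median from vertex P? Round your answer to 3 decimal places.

The third angle is ∠P = π − ∠Q − ∠R = 0.4990 rad.
Law of sines: q = p·sin Q/sin P ≈ 140.
Law of sines: r = p·sin R/sin P ≈ 178.49.
Median from P: ½√(2·q² + 2·r² − p²) ≈ 154.39.

154.390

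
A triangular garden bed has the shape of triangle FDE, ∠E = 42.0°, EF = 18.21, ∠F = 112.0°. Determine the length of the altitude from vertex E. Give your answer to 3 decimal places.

The third angle is ∠D = 180° − ∠E − ∠F = 26.00°.
Law of sines: DE = EF·sin F/sin D ≈ 38.515.
Law of sines: FD = EF·sin E/sin D ≈ 27.796.
Area = ½·EF·DE·sin E ≈ 234.65.
The altitude from E has length 2·area/FD ≈ 16.884.

h_E ≈ 16.884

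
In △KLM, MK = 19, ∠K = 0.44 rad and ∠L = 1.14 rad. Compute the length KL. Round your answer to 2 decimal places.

The third angle is ∠M = π − ∠K − ∠L = 1.562 rad.
Law of sines: KL = MK·sin M/sin L ≈ 20.91.

20.91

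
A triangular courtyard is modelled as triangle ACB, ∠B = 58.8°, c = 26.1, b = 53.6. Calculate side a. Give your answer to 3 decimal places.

62.250

Law of sines: sin C = c·sin B/b ≈ 0.41651.
Since b ≥ c, only the acute value applies: ∠C ≈ 24.61°.
Then ∠A = 180° − ∠B − ∠C ≈ 96.59°.
Law of sines gives a = b·sin A/sin B ≈ 62.25.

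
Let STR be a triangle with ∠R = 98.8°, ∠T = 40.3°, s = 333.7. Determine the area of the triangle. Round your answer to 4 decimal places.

The third angle is ∠S = 180° − ∠T − ∠R = 40.90°.
Law of sines: t = s·sin T/sin S ≈ 329.65.
Law of sines: r = s·sin R/sin S ≈ 503.67.
Area = ½·s·t·sin R ≈ 54354.

area ≈ 54354.2459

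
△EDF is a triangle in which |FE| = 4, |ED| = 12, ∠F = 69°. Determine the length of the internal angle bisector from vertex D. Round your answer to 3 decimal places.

Law of sines: sin D = |FE|·sin F/|ED| ≈ 0.31119.
Since |ED| ≥ |FE|, only the acute value applies: ∠D ≈ 18.13°.
Then ∠E = 180° − ∠F − ∠D ≈ 92.87°.
Law of sines gives |DF| = |ED|·sin E/sin F ≈ 12.838.
The bisector from D has length 2·|ED|·|DF|·cos(∠D/2)/(|ED|+|DF|) ≈ 12.25.

t_D ≈ 12.250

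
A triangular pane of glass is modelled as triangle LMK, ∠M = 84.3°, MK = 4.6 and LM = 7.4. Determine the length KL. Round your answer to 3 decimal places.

By the law of cosines, KL² = LM² + MK² − 2·LM·MK·cos M = 69.158, so KL ≈ 8.3161.

8.316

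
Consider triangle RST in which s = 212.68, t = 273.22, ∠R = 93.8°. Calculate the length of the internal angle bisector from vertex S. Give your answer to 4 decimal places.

294.0810

By the law of cosines, r² = s² + t² − 2·s·t·cos R = 1.2758e+05, so r ≈ 357.19.
Law of cosines again: cos S = (t² + r² − s²)/(2·t·r) ≈ 0.80438, so ∠S ≈ 36.45°.
The bisector from S has length 2·t·r·cos(∠S/2)/(t+r) ≈ 294.08.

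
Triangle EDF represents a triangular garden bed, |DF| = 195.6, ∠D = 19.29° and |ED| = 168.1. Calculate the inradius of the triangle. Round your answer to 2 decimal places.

By the law of cosines, |FE|² = |ED|² + |DF|² − 2·|ED|·|DF|·cos D = 4448.1, so |FE| ≈ 66.694.
Area = ½·|ED|·|DF|·sin D ≈ 5431.
Semiperimeter s = (195.6+66.694+168.1)/2 = 215.2.
Inradius = area/s = 5431/215.2 ≈ 25.237.

25.24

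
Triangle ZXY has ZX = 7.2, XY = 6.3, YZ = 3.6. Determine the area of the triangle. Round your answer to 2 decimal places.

area ≈ 11.34

Semiperimeter s = (6.3 + 3.6 + 7.2)/2 = 8.55.
Heron's formula: area = √(8.55·2.25·4.95·1.35) ≈ 11.338.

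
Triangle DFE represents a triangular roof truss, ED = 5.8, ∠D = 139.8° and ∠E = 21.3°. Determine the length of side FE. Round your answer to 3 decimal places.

The third angle is ∠F = 180° − ∠E − ∠D = 18.90°.
Law of sines: FE = ED·sin D/sin F ≈ 11.557.

11.557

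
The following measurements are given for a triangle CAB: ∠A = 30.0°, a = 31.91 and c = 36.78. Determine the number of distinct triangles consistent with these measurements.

c·sin A = 36.78·sin(30.0°) ≈ 18.39.
Since c sin A < a < c (18.39 < 31.91 < 36.78), two triangles exist.

2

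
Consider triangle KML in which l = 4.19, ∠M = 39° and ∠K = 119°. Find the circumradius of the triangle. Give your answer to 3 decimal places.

The third angle is ∠L = 180° − ∠K − ∠M = 22.00°.
Law of sines: k = l·sin K/sin L ≈ 9.7827.
Law of sines: m = l·sin M/sin L ≈ 7.039.
Circumradius = l/(2 sin L) ≈ 5.5925.

R ≈ 5.593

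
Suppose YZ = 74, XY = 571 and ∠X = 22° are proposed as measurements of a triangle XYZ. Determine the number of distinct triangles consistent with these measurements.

0

XY·sin X = 571·sin(22°) ≈ 213.9.
Since YZ = 74 < 213.9 = XY sin X, no triangle exists.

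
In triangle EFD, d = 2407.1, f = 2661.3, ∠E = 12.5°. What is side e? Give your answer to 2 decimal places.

By the law of cosines, e² = f² + d² − 2·f·d·cos E = 3.6831e+05, so e ≈ 606.89.

606.89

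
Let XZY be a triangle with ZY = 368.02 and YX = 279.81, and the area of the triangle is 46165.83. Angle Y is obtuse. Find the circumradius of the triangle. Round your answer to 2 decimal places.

From area = ½·ZY·YX·sin Y, we get sin Y = 2·area/(ZY·YX) ≈ 0.89664.
Taking the obtuse solution, ∠Y ≈ 116.28°.
Law of cosines then gives XZ ≈ 552.2.
Circumradius = XZ/(2 sin Y) ≈ 307.93.

R ≈ 307.93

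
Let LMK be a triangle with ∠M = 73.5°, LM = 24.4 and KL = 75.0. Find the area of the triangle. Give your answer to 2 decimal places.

Law of sines: sin K = LM·sin M/KL ≈ 0.31194.
Since KL ≥ LM, only the acute value applies: ∠K ≈ 18.18°.
Then ∠L = 180° − ∠M − ∠K ≈ 88.32°.
Law of sines gives MK = KL·sin L/sin M ≈ 78.188.
Area = ½·KL·LM·sin L ≈ 914.61.

area ≈ 914.61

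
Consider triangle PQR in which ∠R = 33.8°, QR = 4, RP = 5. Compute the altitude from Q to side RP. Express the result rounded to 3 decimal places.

By the law of cosines, PQ² = QR² + RP² − 2·QR·RP·cos R = 7.7606, so PQ ≈ 2.7858.
Area = ½·QR·RP·sin R ≈ 5.563.
The altitude from Q has length 2·area/RP ≈ 2.2252.

h_Q ≈ 2.225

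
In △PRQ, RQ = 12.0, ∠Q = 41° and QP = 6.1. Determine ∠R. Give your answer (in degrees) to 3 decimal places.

By the law of cosines, PR² = RQ² + QP² − 2·RQ·QP·cos Q = 70.721, so PR ≈ 8.4095.
Law of cosines again: cos R = (PR² + RQ² − QP²)/(2·PR·RQ) ≈ 0.87951, so ∠R ≈ 28.42°.

28.417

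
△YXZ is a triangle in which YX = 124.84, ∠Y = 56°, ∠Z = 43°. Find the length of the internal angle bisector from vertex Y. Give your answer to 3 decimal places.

The third angle is ∠X = 180° − ∠Z − ∠Y = 81.00°.
Law of sines: XZ = YX·sin Y/sin Z ≈ 151.76.
Law of sines: ZY = YX·sin X/sin Z ≈ 180.8.
The bisector from Y has length 2·ZY·YX·cos(∠Y/2)/(ZY+YX) ≈ 130.41.

t_Y ≈ 130.408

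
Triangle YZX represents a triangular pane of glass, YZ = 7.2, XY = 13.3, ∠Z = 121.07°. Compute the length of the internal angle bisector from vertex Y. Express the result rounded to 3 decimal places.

8.996

Law of sines: sin X = YZ·sin Z/XY ≈ 0.46369.
Since XY ≥ YZ, only the acute value applies: ∠X ≈ 27.63°.
Then ∠Y = 180° − ∠Z − ∠X ≈ 31.30°.
Law of sines gives ZX = XY·sin Y/sin Z ≈ 8.068.
The bisector from Y has length 2·XY·YZ·cos(∠Y/2)/(XY+YZ) ≈ 8.996.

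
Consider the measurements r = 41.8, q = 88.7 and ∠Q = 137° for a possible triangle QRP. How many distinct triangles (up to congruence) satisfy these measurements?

1

r·sin Q = 41.8·sin(137°) ≈ 28.51.
Since ∠Q is not acute, a triangle exists only if q > r; here q > r, so there is exactly one triangle.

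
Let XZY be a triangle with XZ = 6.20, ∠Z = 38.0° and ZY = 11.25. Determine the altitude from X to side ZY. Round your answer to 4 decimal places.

By the law of cosines, YX² = XZ² + ZY² − 2·XZ·ZY·cos Z = 55.075, so YX ≈ 7.4213.
Area = ½·XZ·ZY·sin Z ≈ 21.471.
The altitude from X has length 2·area/ZY ≈ 3.8171.

h_X ≈ 3.8171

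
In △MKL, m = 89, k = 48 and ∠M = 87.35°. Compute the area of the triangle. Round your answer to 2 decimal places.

Law of sines: sin K = k·sin M/m ≈ 0.53875.
Since m ≥ k, only the acute value applies: ∠K ≈ 32.60°.
Then ∠L = 180° − ∠M − ∠K ≈ 60.05°.
Law of sines gives l = m·sin L/sin M ≈ 77.199.
Area = ½·m·k·sin L ≈ 1850.8.

area ≈ 1850.79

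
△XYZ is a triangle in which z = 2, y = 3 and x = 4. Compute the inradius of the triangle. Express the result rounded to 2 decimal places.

Semiperimeter s = (4 + 3 + 2)/2 = 4.5.
Heron's formula: area = √(4.5·0.5·1.5·2.5) ≈ 2.9047.
Inradius = area/s = 2.9047/4.5 ≈ 0.6455.

r ≈ 0.65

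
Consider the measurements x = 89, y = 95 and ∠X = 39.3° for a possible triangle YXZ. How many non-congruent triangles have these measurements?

2

y·sin X = 95·sin(39.3°) ≈ 60.17.
Since y sin X < x < y (60.17 < 89 < 95), two triangles exist.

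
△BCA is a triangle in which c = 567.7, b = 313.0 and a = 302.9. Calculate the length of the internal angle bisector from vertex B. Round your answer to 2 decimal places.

386.95

By the law of cosines, cos B = (c² + a² − b²) / (2·c·a) ≈ 0.91902, so ∠B ≈ 23.22°.
The bisector from B has length 2·c·a·cos(∠B/2)/(c+a) ≈ 386.95.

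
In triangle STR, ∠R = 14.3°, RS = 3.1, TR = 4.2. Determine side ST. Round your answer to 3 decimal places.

1.420

By the law of cosines, ST² = TR² + RS² − 2·TR·RS·cos R = 2.0168, so ST ≈ 1.4202.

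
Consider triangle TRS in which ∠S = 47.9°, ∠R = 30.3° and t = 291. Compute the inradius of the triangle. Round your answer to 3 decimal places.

The third angle is ∠T = 180° − ∠R − ∠S = 101.80°.
Law of sines: r = t·sin R/sin T ≈ 149.99.
Law of sines: s = t·sin S/sin T ≈ 220.58.
Area = ½·t·r·sin S ≈ 16192.
Semiperimeter p = (291+149.99+220.58)/2 = 330.78.
Inradius = area/p = 16192/330.78 ≈ 48.951.

48.951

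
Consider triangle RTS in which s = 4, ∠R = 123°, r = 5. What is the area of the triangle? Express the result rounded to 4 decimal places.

Law of sines: sin S = s·sin R/r ≈ 0.67094.
Since r ≥ s, only the acute value applies: ∠S ≈ 42.14°.
Then ∠T = 180° − ∠R − ∠S ≈ 14.86°.
Law of sines gives t = r·sin T/sin R ≈ 1.529.
Area = ½·r·s·sin T ≈ 2.5647.

2.5647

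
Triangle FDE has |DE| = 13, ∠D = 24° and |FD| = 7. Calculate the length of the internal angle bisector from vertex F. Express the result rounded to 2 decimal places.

By the law of cosines, |EF|² = |FD|² + |DE|² − 2·|FD|·|DE|·cos D = 51.735, so |EF| ≈ 7.1927.
Law of cosines again: cos F = (|EF|² + |FD|² − |DE|²)/(2·|EF|·|FD|) ≈ -0.67792, so ∠F ≈ 132.68°.
The bisector from F has length 2·|EF|·|FD|·cos(∠F/2)/(|EF|+|FD|) ≈ 2.8472.

2.85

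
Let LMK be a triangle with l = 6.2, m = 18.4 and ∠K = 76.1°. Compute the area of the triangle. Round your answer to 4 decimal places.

area ≈ 55.3697

Area = ½·l·m·sin K ≈ 55.37.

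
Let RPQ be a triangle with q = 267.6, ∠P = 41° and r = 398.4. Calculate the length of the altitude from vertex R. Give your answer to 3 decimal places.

175.561

By the law of cosines, p² = q² + r² − 2·q·r·cos P = 69410, so p ≈ 263.46.
Area = ½·q·r·sin P ≈ 34972.
The altitude from R has length 2·area/r ≈ 175.56.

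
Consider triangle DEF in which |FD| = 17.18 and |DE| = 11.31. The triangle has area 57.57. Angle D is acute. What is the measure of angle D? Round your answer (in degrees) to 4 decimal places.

36.3397

From area = ½·|FD|·|DE|·sin D, we get sin D = 2·area/(|FD|·|DE|) ≈ 0.59257.
Taking the acute solution, ∠D ≈ 36.34°.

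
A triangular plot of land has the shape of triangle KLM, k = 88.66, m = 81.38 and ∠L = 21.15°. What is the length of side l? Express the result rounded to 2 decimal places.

32.02

By the law of cosines, l² = m² + k² − 2·m·k·cos L = 1025, so l ≈ 32.016.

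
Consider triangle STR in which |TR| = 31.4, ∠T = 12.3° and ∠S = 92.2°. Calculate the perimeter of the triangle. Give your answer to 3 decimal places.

The third angle is ∠R = 180° − ∠S − ∠T = 75.50°.
Law of sines: |RS| = |TR|·sin T/sin S ≈ 6.6941.
Law of sines: |ST| = |TR|·sin R/sin S ≈ 30.422.
Semiperimeter s = (31.4+6.6941+30.422)/2 = 34.258.
Perimeter = 31.4 + 6.6941 + 30.422 = 68.516.

68.516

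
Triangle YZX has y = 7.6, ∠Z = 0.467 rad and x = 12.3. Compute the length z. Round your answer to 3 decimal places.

6.489

By the law of cosines, z² = x² + y² − 2·x·y·cos Z = 42.109, so z ≈ 6.4892.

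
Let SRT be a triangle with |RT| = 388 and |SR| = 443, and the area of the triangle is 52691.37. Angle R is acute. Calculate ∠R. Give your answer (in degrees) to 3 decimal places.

From area = ½·|SR|·|RT|·sin R, we get sin R = 2·area/(|SR|·|RT|) ≈ 0.61310.
Taking the acute solution, ∠R ≈ 37.81°.

∠R ≈ 37.814°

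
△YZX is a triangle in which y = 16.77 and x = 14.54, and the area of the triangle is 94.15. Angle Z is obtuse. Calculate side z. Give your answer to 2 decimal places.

28.33

From area = ½·x·y·sin Z, we get sin Z = 2·area/(x·y) ≈ 0.77224.
Taking the obtuse solution, ∠Z ≈ 129.44°.
Law of cosines then gives z ≈ 28.328.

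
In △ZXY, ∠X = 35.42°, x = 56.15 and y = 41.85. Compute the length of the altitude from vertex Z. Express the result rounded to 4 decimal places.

24.2548

Law of sines: sin Y = y·sin X/x ≈ 0.43196.
Since x ≥ y, only the acute value applies: ∠Y ≈ 25.59°.
Then ∠Z = 180° − ∠X − ∠Y ≈ 118.99°.
Law of sines gives z = x·sin Z/sin X ≈ 84.746.
Area = ½·x·y·sin Z ≈ 1027.7.
The altitude from Z has length 2·area/z ≈ 24.255.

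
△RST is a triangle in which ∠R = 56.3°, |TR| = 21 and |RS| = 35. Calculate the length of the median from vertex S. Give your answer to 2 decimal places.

By the law of cosines, |ST|² = |TR|² + |RS|² − 2·|TR|·|RS|·cos R = 850.38, so |ST| ≈ 29.161.
Median from S: ½√(2·|RS|² + 2·|ST|² − |TR|²) ≈ 30.454.

m_S ≈ 30.45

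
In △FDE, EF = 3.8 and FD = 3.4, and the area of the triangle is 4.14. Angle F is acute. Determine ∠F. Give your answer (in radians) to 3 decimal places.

From area = ½·EF·FD·sin F, we get sin F = 2·area/(EF·FD) ≈ 0.64087.
Taking the acute solution, ∠F ≈ 0.696 rad.

∠F ≈ 0.696 rad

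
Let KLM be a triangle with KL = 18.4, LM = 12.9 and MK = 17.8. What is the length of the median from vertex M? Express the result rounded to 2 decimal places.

m_M ≈ 12.53

Median from M: ½√(2·LM² + 2·MK² − KL²) ≈ 12.529.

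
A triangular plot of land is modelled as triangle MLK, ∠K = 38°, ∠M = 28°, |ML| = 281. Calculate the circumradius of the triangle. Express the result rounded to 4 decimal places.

R ≈ 228.2098

The third angle is ∠L = 180° − ∠K − ∠M = 114.00°.
Law of sines: |LK| = |ML|·sin M/sin K ≈ 214.28.
Law of sines: |KM| = |ML|·sin L/sin K ≈ 416.96.
Circumradius = |ML|/(2 sin K) ≈ 228.21.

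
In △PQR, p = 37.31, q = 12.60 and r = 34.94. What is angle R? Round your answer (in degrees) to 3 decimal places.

By the law of cosines, cos R = (p² + q² − r²) / (2·p·q) ≈ 0.35098, so ∠R ≈ 69.45°.

∠R ≈ 69.453°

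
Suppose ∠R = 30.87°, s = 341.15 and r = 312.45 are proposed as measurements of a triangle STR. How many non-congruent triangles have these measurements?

2

s·sin R = 341.15·sin(30.87°) ≈ 175.
Since s sin R < r < s (175 < 312.45 < 341.15), two triangles exist.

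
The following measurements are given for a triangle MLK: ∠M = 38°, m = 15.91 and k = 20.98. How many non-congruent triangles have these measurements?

k·sin M = 20.98·sin(38°) ≈ 12.92.
Since k sin M < m < k (12.92 < 15.91 < 20.98), two triangles exist.

2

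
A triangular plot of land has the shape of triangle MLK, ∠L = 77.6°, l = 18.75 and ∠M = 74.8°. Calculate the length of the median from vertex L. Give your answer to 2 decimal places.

The third angle is ∠K = 180° − ∠M − ∠L = 27.60°.
Law of sines: m = l·sin M/sin L ≈ 18.526.
Law of sines: k = l·sin K/sin L ≈ 8.8943.
Median from L: ½√(2·k² + 2·m² − l²) ≈ 11.103.

m_L ≈ 11.10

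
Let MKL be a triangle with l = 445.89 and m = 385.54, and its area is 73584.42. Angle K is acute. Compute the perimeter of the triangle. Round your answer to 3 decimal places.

1243.455

From area = ½·l·m·sin K, we get sin K = 2·area/(l·m) ≈ 0.85609.
Taking the acute solution, ∠K ≈ 58.88°.
Law of cosines then gives k ≈ 412.02.
Perimeter = 385.54 + 412.02 + 445.89 = 1243.5.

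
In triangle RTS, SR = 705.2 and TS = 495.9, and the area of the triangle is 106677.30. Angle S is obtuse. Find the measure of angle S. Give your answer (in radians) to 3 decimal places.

From area = ½·TS·SR·sin S, we get sin S = 2·area/(TS·SR) ≈ 0.61009.
Taking the obtuse solution, ∠S ≈ 2.485 rad.

∠S ≈ 2.485 rad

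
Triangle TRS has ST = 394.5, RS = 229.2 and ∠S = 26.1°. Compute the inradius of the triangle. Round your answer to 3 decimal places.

By the law of cosines, TR² = RS² + ST² − 2·RS·ST·cos S = 45765, so TR ≈ 213.93.
Area = ½·RS·ST·sin S ≈ 19890.
Semiperimeter s = (229.2+394.5+213.93)/2 = 418.81.
Inradius = area/s = 19890/418.81 ≈ 47.49.

r ≈ 47.490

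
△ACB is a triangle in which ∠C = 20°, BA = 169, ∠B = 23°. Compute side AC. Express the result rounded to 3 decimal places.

The third angle is ∠A = 180° − ∠C − ∠B = 137.00°.
Law of sines: AC = BA·sin B/sin C ≈ 193.07.

193.069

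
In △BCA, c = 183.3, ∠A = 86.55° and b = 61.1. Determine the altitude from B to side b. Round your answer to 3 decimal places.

h_B ≈ 182.968

By the law of cosines, a² = b² + c² − 2·b·c·cos A = 35984, so a ≈ 189.69.
Area = ½·b·c·sin A ≈ 5589.7.
The altitude from B has length 2·area/b ≈ 182.97.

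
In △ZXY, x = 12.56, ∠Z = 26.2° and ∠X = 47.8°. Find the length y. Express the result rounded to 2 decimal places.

The third angle is ∠Y = 180° − ∠Z − ∠X = 106.00°.
Law of sines: y = x·sin Y/sin X ≈ 16.298.

16.30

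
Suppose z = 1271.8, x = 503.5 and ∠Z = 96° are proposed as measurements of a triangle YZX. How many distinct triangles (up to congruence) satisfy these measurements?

x·sin Z = 503.5·sin(96°) ≈ 500.7.
Since ∠Z is not acute, a triangle exists only if z > x; here z > x, so there is exactly one triangle.

1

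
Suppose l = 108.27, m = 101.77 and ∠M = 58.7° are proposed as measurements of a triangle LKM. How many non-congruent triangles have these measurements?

2

l·sin M = 108.27·sin(58.7°) ≈ 92.51.
Since l sin M < m < l (92.51 < 101.77 < 108.27), two triangles exist.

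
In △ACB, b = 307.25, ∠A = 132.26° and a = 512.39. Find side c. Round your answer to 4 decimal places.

Law of sines: sin B = b·sin A/a ≈ 0.44379.
Since a ≥ b, only the acute value applies: ∠B ≈ 26.35°.
Then ∠C = 180° − ∠A − ∠B ≈ 21.39°.
Law of sines gives c = a·sin C/sin A ≈ 252.54.

252.5429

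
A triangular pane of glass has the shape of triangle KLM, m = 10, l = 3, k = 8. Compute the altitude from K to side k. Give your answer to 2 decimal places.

2.48

Semiperimeter s = (8 + 3 + 10)/2 = 10.5.
Heron's formula: area = √(10.5·2.5·7.5·0.5) ≈ 9.9216.
The altitude from K has length 2·area/k ≈ 2.4804.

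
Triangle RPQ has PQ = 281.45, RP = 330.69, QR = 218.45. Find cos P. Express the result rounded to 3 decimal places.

By the law of cosines, cos P = (RP² + PQ² − QR²) / (2·RP·PQ) ≈ 0.75666, so ∠P ≈ 40.83°.

0.757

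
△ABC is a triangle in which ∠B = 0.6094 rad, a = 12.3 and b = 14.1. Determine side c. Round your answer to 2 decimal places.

22.30

Law of sines: sin A = a·sin B/b ≈ 0.49931.
Since b ≥ a, only the acute value applies: ∠A ≈ 0.5228 rad.
Then ∠C = π − ∠B − ∠A ≈ 2.0094 rad.
Law of sines gives c = b·sin C/sin B ≈ 22.302.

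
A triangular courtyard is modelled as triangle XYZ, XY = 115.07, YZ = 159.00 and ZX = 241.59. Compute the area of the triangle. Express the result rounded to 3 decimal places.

Semiperimeter s = (159 + 241.59 + 115.07)/2 = 257.83.
Heron's formula: area = √(257.83·98.83·16.24·142.76) ≈ 7686.1.

7686.124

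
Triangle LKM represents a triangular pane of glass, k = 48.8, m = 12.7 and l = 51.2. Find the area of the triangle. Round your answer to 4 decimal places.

Semiperimeter s = (51.2 + 48.8 + 12.7)/2 = 56.35.
Heron's formula: area = √(56.35·5.15·7.55·43.65) ≈ 309.25.

309.2546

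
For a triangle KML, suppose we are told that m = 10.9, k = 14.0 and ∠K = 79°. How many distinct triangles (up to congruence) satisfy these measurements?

m·sin K = 10.9·sin(79°) ≈ 10.7.
Since k ≥ m, exactly one triangle exists.

1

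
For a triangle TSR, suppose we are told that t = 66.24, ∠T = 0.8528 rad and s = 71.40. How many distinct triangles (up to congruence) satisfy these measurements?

s·sin T = 71.40·sin(0.8528 rad) ≈ 53.77.
Since s sin T < t < s (53.77 < 66.24 < 71.40), two triangles exist.

2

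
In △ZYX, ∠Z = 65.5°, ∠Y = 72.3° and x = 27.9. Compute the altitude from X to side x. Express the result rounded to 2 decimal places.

The third angle is ∠X = 180° − ∠Z − ∠Y = 42.20°.
Law of sines: z = x·sin Z/sin X ≈ 37.795.
Law of sines: y = x·sin Y/sin X ≈ 39.569.
Area = ½·x·z·sin Y ≈ 502.29.
The altitude from X has length 2·area/x ≈ 36.006.

36.01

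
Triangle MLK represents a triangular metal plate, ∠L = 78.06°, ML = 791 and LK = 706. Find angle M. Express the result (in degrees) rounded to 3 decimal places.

By the law of cosines, KM² = ML² + LK² − 2·ML·LK·cos L = 8.9305e+05, so KM ≈ 945.01.
Law of cosines again: cos M = (KM² + ML² − LK²)/(2·KM·ML) ≈ 0.68247, so ∠M ≈ 46.96°.

46.963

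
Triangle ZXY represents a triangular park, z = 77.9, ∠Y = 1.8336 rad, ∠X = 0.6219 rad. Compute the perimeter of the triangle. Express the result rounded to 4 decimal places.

268.2785

The third angle is ∠Z = π − ∠X − ∠Y = 0.6861 rad.
Law of sines: x = z·sin X/sin Z ≈ 71.636.
Law of sines: y = z·sin Y/sin Z ≈ 118.74.
Semiperimeter s = (77.9+71.636+118.74)/2 = 134.14.
Perimeter = 77.9 + 71.636 + 118.74 = 268.28.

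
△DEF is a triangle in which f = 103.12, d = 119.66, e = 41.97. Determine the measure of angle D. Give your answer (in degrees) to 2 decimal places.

102.84

By the law of cosines, cos D = (e² + f² − d²) / (2·e·f) ≈ -0.22220, so ∠D ≈ 102.84°.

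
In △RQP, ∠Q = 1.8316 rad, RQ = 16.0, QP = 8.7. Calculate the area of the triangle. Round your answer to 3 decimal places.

area ≈ 67.246

Area = ½·RQ·QP·sin Q ≈ 67.246.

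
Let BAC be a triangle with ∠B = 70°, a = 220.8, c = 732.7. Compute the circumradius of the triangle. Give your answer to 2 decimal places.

366.69

By the law of cosines, b² = a² + c² − 2·a·c·cos B = 4.7494e+05, so b ≈ 689.16.
Area = ½·a·c·sin B ≈ 76012.
Circumradius = b/(2 sin B) ≈ 366.69.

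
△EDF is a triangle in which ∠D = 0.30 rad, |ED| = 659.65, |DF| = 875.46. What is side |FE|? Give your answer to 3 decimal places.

By the law of cosines, |FE|² = |ED|² + |DF|² − 2·|ED|·|DF|·cos D = 98160, so |FE| ≈ 313.31.

313.305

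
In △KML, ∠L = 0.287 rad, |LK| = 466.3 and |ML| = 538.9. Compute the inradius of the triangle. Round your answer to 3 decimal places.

r ≈ 61.012

By the law of cosines, |KM|² = |ML|² + |LK|² − 2·|ML|·|LK|·cos L = 25828, so |KM| ≈ 160.71.
Area = ½·|ML|·|LK|·sin L ≈ 35567.
Semiperimeter s = (538.9+466.3+160.71)/2 = 582.95.
Inradius = area/s = 35567/582.95 ≈ 61.012.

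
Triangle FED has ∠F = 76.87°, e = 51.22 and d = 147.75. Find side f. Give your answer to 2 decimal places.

By the law of cosines, f² = e² + d² − 2·e·d·cos F = 21015, so f ≈ 144.97.

144.97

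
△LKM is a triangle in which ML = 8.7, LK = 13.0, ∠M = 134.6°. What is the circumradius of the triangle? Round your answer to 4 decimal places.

R ≈ 9.1289

Law of sines: sin K = ML·sin M/LK ≈ 0.47651.
Since LK ≥ ML, only the acute value applies: ∠K ≈ 28.46°.
Then ∠L = 180° − ∠M − ∠K ≈ 16.94°.
Law of sines gives KM = LK·sin L/sin M ≈ 5.3205.
Circumradius = LK/(2 sin M) ≈ 9.1289.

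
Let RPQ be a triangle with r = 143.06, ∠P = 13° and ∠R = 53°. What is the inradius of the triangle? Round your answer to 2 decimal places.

15.18

The third angle is ∠Q = 180° − ∠R − ∠P = 114.00°.
Law of sines: p = r·sin P/sin R ≈ 40.296.
Law of sines: q = r·sin Q/sin R ≈ 163.64.
Area = ½·r·p·sin Q ≈ 2633.2.
Semiperimeter s = (143.06+40.296+163.64)/2 = 173.5.
Inradius = area/s = 2633.2/173.5 ≈ 15.177.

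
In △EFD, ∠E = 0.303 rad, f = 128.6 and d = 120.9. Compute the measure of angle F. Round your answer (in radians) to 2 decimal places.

By the law of cosines, e² = f² + d² − 2·f·d·cos E = 1475.8, so e ≈ 38.416.
Law of cosines again: cos F = (d² + e² − f²)/(2·d·e) ≈ -0.04794, so ∠F ≈ 1.619 rad.

1.62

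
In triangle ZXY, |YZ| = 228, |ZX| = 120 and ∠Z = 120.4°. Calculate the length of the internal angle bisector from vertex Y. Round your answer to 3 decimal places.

t_Y ≈ 257.700

By the law of cosines, |XY|² = |YZ|² + |ZX|² − 2·|YZ|·|ZX|·cos Z = 94074, so |XY| ≈ 306.72.
Law of cosines again: cos Y = (|XY|² + |YZ|² − |ZX|²)/(2·|XY|·|YZ|) ≈ 0.94134, so ∠Y ≈ 19.72°.
The bisector from Y has length 2·|XY|·|YZ|·cos(∠Y/2)/(|XY|+|YZ|) ≈ 257.7.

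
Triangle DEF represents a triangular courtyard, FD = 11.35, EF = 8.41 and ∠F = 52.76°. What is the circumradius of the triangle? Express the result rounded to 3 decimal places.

R ≈ 5.757

By the law of cosines, DE² = EF² + FD² − 2·EF·FD·cos F = 84.022, so DE ≈ 9.1664.
Area = ½·EF·FD·sin F ≈ 37.996.
Circumradius = DE/(2 sin F) ≈ 5.757.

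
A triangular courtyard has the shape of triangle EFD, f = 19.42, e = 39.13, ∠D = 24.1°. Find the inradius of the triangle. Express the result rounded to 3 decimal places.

By the law of cosines, d² = e² + f² − 2·e·f·cos D = 520.96, so d ≈ 22.825.
Area = ½·e·f·sin D ≈ 155.15.
Semiperimeter s = (39.13+19.42+22.825)/2 = 40.687.
Inradius = area/s = 155.15/40.687 ≈ 3.8131.

r ≈ 3.813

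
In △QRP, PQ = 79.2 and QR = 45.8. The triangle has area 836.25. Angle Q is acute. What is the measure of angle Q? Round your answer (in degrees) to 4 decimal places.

From area = ½·PQ·QR·sin Q, we get sin Q = 2·area/(PQ·QR) ≈ 0.46108.
Taking the acute solution, ∠Q ≈ 27.46°.

∠Q ≈ 27.4568°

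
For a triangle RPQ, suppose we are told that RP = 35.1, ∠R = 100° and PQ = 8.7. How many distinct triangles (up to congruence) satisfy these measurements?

RP·sin R = 35.1·sin(100°) ≈ 34.57.
Since ∠R is not acute, a triangle exists only if PQ > RP; here PQ ≤ RP, so there is no triangle.

0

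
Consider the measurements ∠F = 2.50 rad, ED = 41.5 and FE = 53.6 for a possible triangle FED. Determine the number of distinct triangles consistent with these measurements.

0

FE·sin F = 53.6·sin(2.50 rad) ≈ 32.08.
Since ∠F is not acute, a triangle exists only if ED > FE; here ED ≤ FE, so there is no triangle.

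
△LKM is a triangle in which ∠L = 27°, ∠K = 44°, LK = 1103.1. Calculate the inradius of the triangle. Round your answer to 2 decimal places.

The third angle is ∠M = 180° − ∠L − ∠K = 109.00°.
Law of sines: KM = LK·sin L/sin M ≈ 529.65.
Law of sines: ML = LK·sin K/sin M ≈ 810.43.
Area = ½·LK·KM·sin K ≈ 2.0293e+05.
Semiperimeter s = (529.65+810.43+1103.1)/2 = 1221.6.
Inradius = area/s = 2.0293e+05/1221.6 ≈ 166.12.

r ≈ 166.12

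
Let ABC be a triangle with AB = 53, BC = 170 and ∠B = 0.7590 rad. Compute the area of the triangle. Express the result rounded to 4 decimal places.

Area = ½·AB·BC·sin B ≈ 3100.3.

3100.3242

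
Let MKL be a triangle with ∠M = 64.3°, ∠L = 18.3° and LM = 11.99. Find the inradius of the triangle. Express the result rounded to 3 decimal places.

The third angle is ∠K = 180° − ∠L − ∠M = 97.40°.
Law of sines: KL = LM·sin M/sin K ≈ 10.895.
Law of sines: MK = LM·sin L/sin K ≈ 3.7964.
Area = ½·LM·KL·sin L ≈ 20.508.
Semiperimeter s = (10.895+11.99+3.7964)/2 = 13.341.
Inradius = area/s = 20.508/13.341 ≈ 1.5373.

r ≈ 1.537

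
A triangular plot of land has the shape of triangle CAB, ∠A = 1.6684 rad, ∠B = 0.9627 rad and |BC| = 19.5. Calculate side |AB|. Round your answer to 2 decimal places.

The third angle is ∠C = π − ∠A − ∠B = 0.5105 rad.
Law of sines: |AB| = |BC|·sin C/sin A ≈ 9.5734.

9.57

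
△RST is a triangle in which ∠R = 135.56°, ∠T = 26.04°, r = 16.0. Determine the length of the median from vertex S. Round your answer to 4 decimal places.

The third angle is ∠S = 180° − ∠T − ∠R = 18.40°.
Law of sines: s = r·sin S/sin R ≈ 7.2132.
Law of sines: t = r·sin T/sin R ≈ 10.032.
Median from S: ½√(2·t² + 2·r² − s²) ≈ 12.857.

m_S ≈ 12.8574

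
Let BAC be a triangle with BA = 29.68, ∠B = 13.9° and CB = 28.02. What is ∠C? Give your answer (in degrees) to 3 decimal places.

By the law of cosines, AC² = CB² + BA² − 2·CB·BA·cos B = 51.462, so AC ≈ 7.1737.
Law of cosines again: cos C = (AC² + CB² − BA²)/(2·AC·CB) ≈ -0.11025, so ∠C ≈ 96.33°.

96.329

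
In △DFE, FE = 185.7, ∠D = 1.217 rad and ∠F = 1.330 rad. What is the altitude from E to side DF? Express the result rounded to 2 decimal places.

180.34

The third angle is ∠E = π − ∠D − ∠F = 0.595 rad.
Law of sines: ED = FE·sin F/sin D ≈ 192.25.
Law of sines: DF = FE·sin E/sin D ≈ 110.89.
Area = ½·FE·ED·sin E ≈ 9999.3.
The altitude from E has length 2·area/DF ≈ 180.34.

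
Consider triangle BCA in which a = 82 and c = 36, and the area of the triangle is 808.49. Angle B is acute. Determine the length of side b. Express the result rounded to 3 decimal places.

55.502

From area = ½·c·a·sin B, we get sin B = 2·area/(c·a) ≈ 0.54776.
Taking the acute solution, ∠B ≈ 33.21°.
Law of cosines then gives b ≈ 55.502.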